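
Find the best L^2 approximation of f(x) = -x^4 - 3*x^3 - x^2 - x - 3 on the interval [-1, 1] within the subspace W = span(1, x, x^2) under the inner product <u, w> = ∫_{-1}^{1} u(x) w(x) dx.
g(x) = -13*x^2/7 - 14*x/5 - 102/35

The best approximation g ∈ W is the orthogonal projection of f onto W. Writing g = a_0 + a_1 x + a_2 x^2, the coefficients solve the normal equations G · a = b where
  G_{ij} = <φ_i, φ_j> and b_i = <f, φ_i>, with φ_0 = 1, φ_1 = x, φ_2 = x^2.
G =
  [2, 0, 2/3]
  [0, 2/3, 0]
  [2/3, 0, 2/5],
b = (-106/15, -28/15, -94/35).
Solving gives a_0 = -102/35, a_1 = -14/5, a_2 = -13/7, so
  g(x) = -13*x^2/7 - 14*x/5 - 102/35.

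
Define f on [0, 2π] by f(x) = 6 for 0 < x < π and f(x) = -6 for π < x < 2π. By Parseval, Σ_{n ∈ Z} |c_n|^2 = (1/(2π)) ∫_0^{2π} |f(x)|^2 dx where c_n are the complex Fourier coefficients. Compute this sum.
Σ |c_n|^2 = 36

Parseval equates the L^2 energy of f (normalised by 1/(2π)) with the ℓ^2 sum of its Fourier coefficients: (1/(2π)) ∫_0^{2π} |f|^2 = Σ |c_n|^2.
Compute the left side: (1/(2π)) [∫_0^π 6^2 dx + ∫_π^{2π} (-6)^2 dx] = (1/(2π)) · (36π + 36π) = (36 + 36)/2 = 36.
So Σ_{n ∈ Z} |c_n|^2 = 36.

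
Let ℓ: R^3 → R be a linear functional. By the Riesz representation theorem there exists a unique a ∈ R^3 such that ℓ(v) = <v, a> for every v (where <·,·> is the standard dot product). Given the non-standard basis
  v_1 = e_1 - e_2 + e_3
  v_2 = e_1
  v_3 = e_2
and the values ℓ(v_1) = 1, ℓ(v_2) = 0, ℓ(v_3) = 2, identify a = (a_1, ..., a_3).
a = (0, 2, 3)

Write a = (a_1, ..., a_3) in the standard basis. For each basis vector v_i, ℓ(v_i) = <v_i, a> is a linear equation in the a_j's. Collect the n equations into a matrix system V a = ℓ, where row i of V is v_i (expressed in the standard basis). Since V is invertible (lower-triangular with 1s on the diagonal, up to permutation), solve by back-substitution:
  V =
[[1, -1, 1],
 [1, 0, 0],
 [0, 1, 0]]
  V a = (1, 0, 2)
Solving gives a = (0, 2, 3).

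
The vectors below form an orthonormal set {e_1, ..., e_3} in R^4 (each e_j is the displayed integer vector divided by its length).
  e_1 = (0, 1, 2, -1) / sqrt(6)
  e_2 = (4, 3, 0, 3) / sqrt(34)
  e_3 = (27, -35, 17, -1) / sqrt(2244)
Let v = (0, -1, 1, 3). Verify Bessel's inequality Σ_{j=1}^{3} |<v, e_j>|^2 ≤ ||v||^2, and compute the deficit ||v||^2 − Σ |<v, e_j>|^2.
Σ |<v, e_j>|^2 = 123/44; ||v||^2 = 11; deficit = 361/44

Write each e_j = u_j / sqrt(<u_j, u_j>) where u_j is the displayed integer vector. Then <v, e_j> = <v, u_j> / sqrt(<u_j, u_j>), so |<v, e_j>|^2 = <v, u_j>^2 / <u_j, u_j>.
Coefficients: <v, e_1> = -2/sqrt(6), <v, e_2> = 6/sqrt(34), <v, e_3> = 49/sqrt(2244).
Square and sum: Σ |<v, e_j>|^2 = 123/44.
Compute ||v||^2 = v·v = 11.
Deficit = 11 − 123/44 = 361/44 ≥ 0, confirming Bessel's inequality. (The deficit equals ||v − Σ <v,e_j> e_j||^2, the squared distance from v to span{e_j}.)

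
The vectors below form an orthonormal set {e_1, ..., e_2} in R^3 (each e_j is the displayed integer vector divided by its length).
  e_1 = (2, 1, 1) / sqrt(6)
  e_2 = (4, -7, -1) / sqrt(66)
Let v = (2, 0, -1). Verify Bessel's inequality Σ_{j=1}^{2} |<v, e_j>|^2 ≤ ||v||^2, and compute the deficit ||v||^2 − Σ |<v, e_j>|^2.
Σ |<v, e_j>|^2 = 30/11; ||v||^2 = 5; deficit = 25/11

Write each e_j = u_j / sqrt(<u_j, u_j>) where u_j is the displayed integer vector. Then <v, e_j> = <v, u_j> / sqrt(<u_j, u_j>), so |<v, e_j>|^2 = <v, u_j>^2 / <u_j, u_j>.
Coefficients: <v, e_1> = 3/sqrt(6), <v, e_2> = 9/sqrt(66).
Square and sum: Σ |<v, e_j>|^2 = 30/11.
Compute ||v||^2 = v·v = 5.
Deficit = 5 − 30/11 = 25/11 ≥ 0, confirming Bessel's inequality. (The deficit equals ||v − Σ <v,e_j> e_j||^2, the squared distance from v to span{e_j}.)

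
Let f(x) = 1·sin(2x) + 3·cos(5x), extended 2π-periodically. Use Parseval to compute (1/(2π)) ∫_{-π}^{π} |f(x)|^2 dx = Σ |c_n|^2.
Σ |c_n|^2 = 5

Expand |f|^2 and use orthogonality of {sin(nx), cos(mx)} on [-π, π]:
  ∫_{-π}^{π} sin(nx)^2 dx = π, ∫ cos(mx)^2 dx = π, and cross terms integrate to 0.
So ∫_{-π}^{π} f(x)^2 dx = 1^2 · π + 3^2 · π = (1 + 9)π.
Divide by 2π: (1 + 9)/2 = 5.
By Parseval, this equals Σ |c_n|^2.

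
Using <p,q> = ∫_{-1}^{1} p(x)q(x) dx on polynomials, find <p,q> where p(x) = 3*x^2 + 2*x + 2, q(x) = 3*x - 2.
<p,q> = -8

Expand the product: p(x)·q(x) = 9*x^3 + 2*x - 4.
∫_{-1}^{1} of each monomial x^k gives [2/(k+1) if k even, 0 if k odd]. Integrating term-by-term (or equivalently evaluating the antiderivative F(x) = 9*x^4/4 + x^2 - 4*x at the endpoints):
  F(1) − F(−1) = -3/4 − (29/4) = -8.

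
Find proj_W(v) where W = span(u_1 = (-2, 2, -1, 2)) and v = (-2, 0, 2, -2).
proj_W(v) = (4/13, -4/13, 2/13, -4/13)

Set up U = [u_1 | ... | u_1] ∈ R^(4×1). The projector onto W = col(U) is P = U (U^T U)^(-1) U^T.
Compute U^T U =
  [13],
and U^T v = (-2).
Solve U^T U · c = U^T v for the coefficients: c = (-2/13). The projection is proj_W(v) = U c.
Check: (v - proj_W(v)) · u_1 = 0  (should be 0).
Result: proj_W(v) = (4/13, -4/13, 2/13, -4/13).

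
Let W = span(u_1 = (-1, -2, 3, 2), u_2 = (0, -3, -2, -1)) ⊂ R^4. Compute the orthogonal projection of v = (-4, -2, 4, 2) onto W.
proj_W(v) = (-41/31, -73/31, 129/31, 85/31)

Set up U = [u_1 | ... | u_2] ∈ R^(4×2). The projector onto W = col(U) is P = U (U^T U)^(-1) U^T.
Compute U^T U =
  [18, -2]
  [-2, 14],
and U^T v = (24, -4).
Solve U^T U · c = U^T v for the coefficients: c = (41/31, -3/31). The projection is proj_W(v) = U c.
Check: (v - proj_W(v)) · u_1 = 0  (should be 0).
Check: (v - proj_W(v)) · u_2 = 0  (should be 0).
Result: proj_W(v) = (-41/31, -73/31, 129/31, 85/31).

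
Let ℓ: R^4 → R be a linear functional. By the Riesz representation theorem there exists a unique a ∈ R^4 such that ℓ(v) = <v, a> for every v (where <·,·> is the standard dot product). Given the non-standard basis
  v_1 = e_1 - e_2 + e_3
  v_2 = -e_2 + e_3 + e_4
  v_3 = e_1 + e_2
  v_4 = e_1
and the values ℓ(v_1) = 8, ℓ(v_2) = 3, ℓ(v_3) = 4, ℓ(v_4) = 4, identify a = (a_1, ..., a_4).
a = (4, 0, 4, -1)

Write a = (a_1, ..., a_4) in the standard basis. For each basis vector v_i, ℓ(v_i) = <v_i, a> is a linear equation in the a_j's. Collect the n equations into a matrix system V a = ℓ, where row i of V is v_i (expressed in the standard basis). Since V is invertible (lower-triangular with 1s on the diagonal, up to permutation), solve by back-substitution:
  V =
[[1, -1, 1, 0],
 [0, -1, 1, 1],
 [1, 1, 0, 0],
 [1, 0, 0, 0]]
  V a = (8, 3, 4, 4)
Solving gives a = (4, 0, 4, -1).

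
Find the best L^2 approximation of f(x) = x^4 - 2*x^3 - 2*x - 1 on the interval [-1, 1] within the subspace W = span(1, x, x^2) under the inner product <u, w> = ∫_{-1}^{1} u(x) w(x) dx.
g(x) = 6*x^2/7 - 16*x/5 - 38/35

The best approximation g ∈ W is the orthogonal projection of f onto W. Writing g = a_0 + a_1 x + a_2 x^2, the coefficients solve the normal equations G · a = b where
  G_{ij} = <φ_i, φ_j> and b_i = <f, φ_i>, with φ_0 = 1, φ_1 = x, φ_2 = x^2.
G =
  [2, 0, 2/3]
  [0, 2/3, 0]
  [2/3, 0, 2/5],
b = (-8/5, -32/15, -8/21).
Solving gives a_0 = -38/35, a_1 = -16/5, a_2 = 6/7, so
  g(x) = 6*x^2/7 - 16*x/5 - 38/35.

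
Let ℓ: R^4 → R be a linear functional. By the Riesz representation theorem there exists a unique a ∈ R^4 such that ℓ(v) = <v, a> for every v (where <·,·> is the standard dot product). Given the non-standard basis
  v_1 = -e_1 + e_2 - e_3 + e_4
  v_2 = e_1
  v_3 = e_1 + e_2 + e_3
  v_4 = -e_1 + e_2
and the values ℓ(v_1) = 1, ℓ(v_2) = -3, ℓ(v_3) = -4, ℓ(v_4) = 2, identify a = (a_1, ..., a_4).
a = (-3, -1, 0, -1)

Write a = (a_1, ..., a_4) in the standard basis. For each basis vector v_i, ℓ(v_i) = <v_i, a> is a linear equation in the a_j's. Collect the n equations into a matrix system V a = ℓ, where row i of V is v_i (expressed in the standard basis). Since V is invertible (lower-triangular with 1s on the diagonal, up to permutation), solve by back-substitution:
  V =
[[-1, 1, -1, 1],
 [1, 0, 0, 0],
 [1, 1, 1, 0],
 [-1, 1, 0, 0]]
  V a = (1, -3, -4, 2)
Solving gives a = (-3, -1, 0, -1).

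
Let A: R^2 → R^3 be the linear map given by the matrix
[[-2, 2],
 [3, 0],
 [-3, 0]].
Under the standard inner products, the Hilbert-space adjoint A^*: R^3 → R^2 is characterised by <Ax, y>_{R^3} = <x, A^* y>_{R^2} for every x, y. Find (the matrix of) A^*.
A^* = A^T =
[[-2, 3, -3],
 [2, 0, 0]]

For real matrices with standard dot products, the defining identity <Ax, y> = <x, A^* y> gives (Ax)^T y = x^T (A^*) y, i.e. x^T A^T y = x^T (A^*) y. Since this holds for all x, y, we must have A^* = A^T. Therefore
A^* =
[[-2, 3, -3],
 [2, 0, 0]].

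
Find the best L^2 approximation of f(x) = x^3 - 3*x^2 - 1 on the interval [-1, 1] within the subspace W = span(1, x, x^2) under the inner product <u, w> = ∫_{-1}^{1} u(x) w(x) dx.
g(x) = -3*x^2 + 3*x/5 - 1

The best approximation g ∈ W is the orthogonal projection of f onto W. Writing g = a_0 + a_1 x + a_2 x^2, the coefficients solve the normal equations G · a = b where
  G_{ij} = <φ_i, φ_j> and b_i = <f, φ_i>, with φ_0 = 1, φ_1 = x, φ_2 = x^2.
G =
  [2, 0, 2/3]
  [0, 2/3, 0]
  [2/3, 0, 2/5],
b = (-4, 2/5, -28/15).
Solving gives a_0 = -1, a_1 = 3/5, a_2 = -3, so
  g(x) = -3*x^2 + 3*x/5 - 1.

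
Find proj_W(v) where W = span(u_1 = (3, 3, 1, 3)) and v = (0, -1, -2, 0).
proj_W(v) = (-15/28, -15/28, -5/28, -15/28)

Set up U = [u_1 | ... | u_1] ∈ R^(4×1). The projector onto W = col(U) is P = U (U^T U)^(-1) U^T.
Compute U^T U =
  [28],
and U^T v = (-5).
Solve U^T U · c = U^T v for the coefficients: c = (-5/28). The projection is proj_W(v) = U c.
Check: (v - proj_W(v)) · u_1 = 0  (should be 0).
Result: proj_W(v) = (-15/28, -15/28, -5/28, -15/28).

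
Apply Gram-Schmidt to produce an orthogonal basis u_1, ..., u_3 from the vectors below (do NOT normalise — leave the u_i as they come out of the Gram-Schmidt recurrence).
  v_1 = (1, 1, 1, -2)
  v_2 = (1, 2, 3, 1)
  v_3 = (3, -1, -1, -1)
Orthogonal basis:
  u_1 = (1, 1, 1, -2)
  u_2 = (3/7, 10/7, 17/7, 15/7)
  u_3 = (243/89, -80/89, -47/89, 58/89)

Apply the Gram-Schmidt recurrence
  u_1 = v_1
  u_i = v_i − Σ_{j<i} ((v_i · u_j) / (u_j · u_j)) · u_j.

Step by step this gives:
  u_1 = (1, 1, 1, -2)
  u_2 = (3/7, 10/7, 17/7, 15/7)
  u_3 = (243/89, -80/89, -47/89, 58/89)

Orthogonality check:
  u_2 · u_1 = 0 (should be 0)
  u_3 · u_1 = 0 (should be 0)
  u_3 · u_2 = 0 (should be 0)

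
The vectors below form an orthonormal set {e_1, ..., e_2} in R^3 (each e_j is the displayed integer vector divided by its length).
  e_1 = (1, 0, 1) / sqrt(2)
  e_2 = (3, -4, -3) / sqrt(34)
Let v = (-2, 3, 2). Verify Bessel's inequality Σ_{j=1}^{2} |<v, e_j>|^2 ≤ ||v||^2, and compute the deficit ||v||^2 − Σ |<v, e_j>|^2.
Σ |<v, e_j>|^2 = 288/17; ||v||^2 = 17; deficit = 1/17

Write each e_j = u_j / sqrt(<u_j, u_j>) where u_j is the displayed integer vector. Then <v, e_j> = <v, u_j> / sqrt(<u_j, u_j>), so |<v, e_j>|^2 = <v, u_j>^2 / <u_j, u_j>.
Coefficients: <v, e_1> = 0/sqrt(2), <v, e_2> = -24/sqrt(34).
Square and sum: Σ |<v, e_j>|^2 = 288/17.
Compute ||v||^2 = v·v = 17.
Deficit = 17 − 288/17 = 1/17 ≥ 0, confirming Bessel's inequality. (The deficit equals ||v − Σ <v,e_j> e_j||^2, the squared distance from v to span{e_j}.)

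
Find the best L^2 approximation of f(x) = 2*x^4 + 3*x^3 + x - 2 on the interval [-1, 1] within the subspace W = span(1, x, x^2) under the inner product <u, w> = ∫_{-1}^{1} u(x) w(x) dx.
g(x) = 12*x^2/7 + 14*x/5 - 76/35

The best approximation g ∈ W is the orthogonal projection of f onto W. Writing g = a_0 + a_1 x + a_2 x^2, the coefficients solve the normal equations G · a = b where
  G_{ij} = <φ_i, φ_j> and b_i = <f, φ_i>, with φ_0 = 1, φ_1 = x, φ_2 = x^2.
G =
  [2, 0, 2/3]
  [0, 2/3, 0]
  [2/3, 0, 2/5],
b = (-16/5, 28/15, -16/21).
Solving gives a_0 = -76/35, a_1 = 14/5, a_2 = 12/7, so
  g(x) = 12*x^2/7 + 14*x/5 - 76/35.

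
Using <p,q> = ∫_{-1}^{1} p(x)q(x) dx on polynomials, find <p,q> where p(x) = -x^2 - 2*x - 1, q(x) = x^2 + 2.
<p,q> = -32/5

Expand the product: p(x)·q(x) = -x^4 - 2*x^3 - 3*x^2 - 4*x - 2.
∫_{-1}^{1} of each monomial x^k gives [2/(k+1) if k even, 0 if k odd]. Integrating term-by-term (or equivalently evaluating the antiderivative F(x) = -x^5/5 - x^4/2 - x^3 - 2*x^2 - 2*x at the endpoints):
  F(1) − F(−1) = -57/10 − (7/10) = -32/5.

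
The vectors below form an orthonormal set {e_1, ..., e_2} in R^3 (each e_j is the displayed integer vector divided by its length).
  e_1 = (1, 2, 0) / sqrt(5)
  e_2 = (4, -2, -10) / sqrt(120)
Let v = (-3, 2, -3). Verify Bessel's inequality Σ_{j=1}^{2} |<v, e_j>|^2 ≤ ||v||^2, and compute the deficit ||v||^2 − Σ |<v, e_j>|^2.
Σ |<v, e_j>|^2 = 11/6; ||v||^2 = 22; deficit = 121/6

Write each e_j = u_j / sqrt(<u_j, u_j>) where u_j is the displayed integer vector. Then <v, e_j> = <v, u_j> / sqrt(<u_j, u_j>), so |<v, e_j>|^2 = <v, u_j>^2 / <u_j, u_j>.
Coefficients: <v, e_1> = 1/sqrt(5), <v, e_2> = 14/sqrt(120).
Square and sum: Σ |<v, e_j>|^2 = 11/6.
Compute ||v||^2 = v·v = 22.
Deficit = 22 − 11/6 = 121/6 ≥ 0, confirming Bessel's inequality. (The deficit equals ||v − Σ <v,e_j> e_j||^2, the squared distance from v to span{e_j}.)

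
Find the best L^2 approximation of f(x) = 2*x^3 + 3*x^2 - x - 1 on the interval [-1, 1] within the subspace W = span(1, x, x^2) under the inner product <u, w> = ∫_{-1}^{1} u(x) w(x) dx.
g(x) = 3*x^2 + x/5 - 1

The best approximation g ∈ W is the orthogonal projection of f onto W. Writing g = a_0 + a_1 x + a_2 x^2, the coefficients solve the normal equations G · a = b where
  G_{ij} = <φ_i, φ_j> and b_i = <f, φ_i>, with φ_0 = 1, φ_1 = x, φ_2 = x^2.
G =
  [2, 0, 2/3]
  [0, 2/3, 0]
  [2/3, 0, 2/5],
b = (0, 2/15, 8/15).
Solving gives a_0 = -1, a_1 = 1/5, a_2 = 3, so
  g(x) = 3*x^2 + x/5 - 1.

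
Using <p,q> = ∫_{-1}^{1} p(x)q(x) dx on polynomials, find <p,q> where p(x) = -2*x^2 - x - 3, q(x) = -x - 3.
<p,q> = 68/3

Expand the product: p(x)·q(x) = 2*x^3 + 7*x^2 + 6*x + 9.
∫_{-1}^{1} of each monomial x^k gives [2/(k+1) if k even, 0 if k odd]. Integrating term-by-term (or equivalently evaluating the antiderivative F(x) = x^4/2 + 7*x^3/3 + 3*x^2 + 9*x at the endpoints):
  F(1) − F(−1) = 89/6 − (-47/6) = 68/3.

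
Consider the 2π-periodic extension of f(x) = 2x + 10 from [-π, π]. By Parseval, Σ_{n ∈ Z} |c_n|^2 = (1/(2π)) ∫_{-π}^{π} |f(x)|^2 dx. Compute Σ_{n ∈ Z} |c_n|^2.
Σ |c_n|^2 = 4π^2/3 + 100

Expand and integrate term by term over [-π, π]:
  ∫ (2x)^2 dx = 4·(2π^3/3); ∫ 2·2·(10)·x dx = 0 (odd integrand); ∫ 10^2 dx = 100·2π.
So (1/(2π)) ∫_{-π}^{π} (2x + 10)^2 dx = 4π^2/3 + 100 = 4π^2/3 + 100.
Parseval ⇒ Σ |c_n|^2 = 4π^2/3 + 100.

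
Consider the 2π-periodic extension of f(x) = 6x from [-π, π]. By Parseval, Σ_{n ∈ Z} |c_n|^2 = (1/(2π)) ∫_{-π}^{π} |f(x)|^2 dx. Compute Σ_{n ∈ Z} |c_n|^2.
Σ |c_n|^2 = 12π^2

Expand and integrate term by term over [-π, π]:
  ∫ (6x)^2 dx = 36·(2π^3/3); ∫ 2·6·(0)·x dx = 0 (odd integrand); ∫ 0^2 dx = 0·2π.
So (1/(2π)) ∫_{-π}^{π} (6x)^2 dx = 36π^2/3 + 0 = 12π^2.
Parseval ⇒ Σ |c_n|^2 = 12π^2.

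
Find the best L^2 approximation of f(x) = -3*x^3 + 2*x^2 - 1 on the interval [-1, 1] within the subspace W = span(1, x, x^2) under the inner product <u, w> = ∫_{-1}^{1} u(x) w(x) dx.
g(x) = 2*x^2 - 9*x/5 - 1

The best approximation g ∈ W is the orthogonal projection of f onto W. Writing g = a_0 + a_1 x + a_2 x^2, the coefficients solve the normal equations G · a = b where
  G_{ij} = <φ_i, φ_j> and b_i = <f, φ_i>, with φ_0 = 1, φ_1 = x, φ_2 = x^2.
G =
  [2, 0, 2/3]
  [0, 2/3, 0]
  [2/3, 0, 2/5],
b = (-2/3, -6/5, 2/15).
Solving gives a_0 = -1, a_1 = -9/5, a_2 = 2, so
  g(x) = 2*x^2 - 9*x/5 - 1.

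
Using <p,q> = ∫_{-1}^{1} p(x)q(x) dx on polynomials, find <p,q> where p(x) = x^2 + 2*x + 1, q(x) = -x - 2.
<p,q> = -20/3

Expand the product: p(x)·q(x) = -x^3 - 4*x^2 - 5*x - 2.
∫_{-1}^{1} of each monomial x^k gives [2/(k+1) if k even, 0 if k odd]. Integrating term-by-term (or equivalently evaluating the antiderivative F(x) = -x^4/4 - 4*x^3/3 - 5*x^2/2 - 2*x at the endpoints):
  F(1) − F(−1) = -73/12 − (7/12) = -20/3.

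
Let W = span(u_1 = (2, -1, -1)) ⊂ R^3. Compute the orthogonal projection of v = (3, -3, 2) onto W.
proj_W(v) = (7/3, -7/6, -7/6)

Set up U = [u_1 | ... | u_1] ∈ R^(3×1). The projector onto W = col(U) is P = U (U^T U)^(-1) U^T.
Compute U^T U =
  [6],
and U^T v = (7).
Solve U^T U · c = U^T v for the coefficients: c = (7/6). The projection is proj_W(v) = U c.
Check: (v - proj_W(v)) · u_1 = 0  (should be 0).
Result: proj_W(v) = (7/3, -7/6, -7/6).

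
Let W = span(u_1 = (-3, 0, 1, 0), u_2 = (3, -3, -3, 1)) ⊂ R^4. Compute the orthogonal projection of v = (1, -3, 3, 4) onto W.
proj_W(v) = (-21/68, -105/68, -63/68, 35/68)

Set up U = [u_1 | ... | u_2] ∈ R^(4×2). The projector onto W = col(U) is P = U (U^T U)^(-1) U^T.
Compute U^T U =
  [10, -12]
  [-12, 28],
and U^T v = (0, 7).
Solve U^T U · c = U^T v for the coefficients: c = (21/34, 35/68). The projection is proj_W(v) = U c.
Check: (v - proj_W(v)) · u_1 = 0  (should be 0).
Check: (v - proj_W(v)) · u_2 = 0  (should be 0).
Result: proj_W(v) = (-21/68, -105/68, -63/68, 35/68).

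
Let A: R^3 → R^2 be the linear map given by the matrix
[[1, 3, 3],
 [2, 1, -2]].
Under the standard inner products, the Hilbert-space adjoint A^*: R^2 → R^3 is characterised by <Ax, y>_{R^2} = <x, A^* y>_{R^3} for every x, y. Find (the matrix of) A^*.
A^* = A^T =
[[1, 2],
 [3, 1],
 [3, -2]]

For real matrices with standard dot products, the defining identity <Ax, y> = <x, A^* y> gives (Ax)^T y = x^T (A^*) y, i.e. x^T A^T y = x^T (A^*) y. Since this holds for all x, y, we must have A^* = A^T. Therefore
A^* =
[[1, 2],
 [3, 1],
 [3, -2]].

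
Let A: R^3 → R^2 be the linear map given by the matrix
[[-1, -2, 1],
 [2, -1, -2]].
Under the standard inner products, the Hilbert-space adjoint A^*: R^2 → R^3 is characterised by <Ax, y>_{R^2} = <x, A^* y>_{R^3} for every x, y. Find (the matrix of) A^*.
A^* = A^T =
[[-1, 2],
 [-2, -1],
 [1, -2]]

For real matrices with standard dot products, the defining identity <Ax, y> = <x, A^* y> gives (Ax)^T y = x^T (A^*) y, i.e. x^T A^T y = x^T (A^*) y. Since this holds for all x, y, we must have A^* = A^T. Therefore
A^* =
[[-1, 2],
 [-2, -1],
 [1, -2]].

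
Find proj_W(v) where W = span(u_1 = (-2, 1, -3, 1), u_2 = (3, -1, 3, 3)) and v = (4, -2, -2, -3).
proj_W(v) = (100/251, -103/251, 309/251, -527/251)

Set up U = [u_1 | ... | u_2] ∈ R^(4×2). The projector onto W = col(U) is P = U (U^T U)^(-1) U^T.
Compute U^T U =
  [15, -13]
  [-13, 28],
and U^T v = (-7, -1).
Solve U^T U · c = U^T v for the coefficients: c = (-209/251, -106/251). The projection is proj_W(v) = U c.
Check: (v - proj_W(v)) · u_1 = 0  (should be 0).
Check: (v - proj_W(v)) · u_2 = 0  (should be 0).
Result: proj_W(v) = (100/251, -103/251, 309/251, -527/251).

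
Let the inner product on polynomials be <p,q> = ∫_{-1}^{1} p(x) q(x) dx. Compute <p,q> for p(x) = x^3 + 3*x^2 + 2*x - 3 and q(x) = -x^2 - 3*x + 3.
<p,q> = -82/5

Expand the product: p(x)·q(x) = -x^5 - 6*x^4 - 8*x^3 + 6*x^2 + 15*x - 9.
∫_{-1}^{1} of each monomial x^k gives [2/(k+1) if k even, 0 if k odd]. Integrating term-by-term (or equivalently evaluating the antiderivative F(x) = -x^6/6 - 6*x^5/5 - 2*x^4 + 2*x^3 + 15*x^2/2 - 9*x at the endpoints):
  F(1) − F(−1) = -43/15 − (203/15) = -82/5.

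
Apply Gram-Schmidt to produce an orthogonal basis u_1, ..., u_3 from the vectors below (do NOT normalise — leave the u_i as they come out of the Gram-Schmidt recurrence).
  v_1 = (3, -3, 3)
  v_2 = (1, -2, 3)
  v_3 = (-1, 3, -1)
Orthogonal basis:
  u_1 = (3, -3, 3)
  u_2 = (-1, 0, 1)
  u_3 = (2/3, 4/3, 2/3)

Apply the Gram-Schmidt recurrence
  u_1 = v_1
  u_i = v_i − Σ_{j<i} ((v_i · u_j) / (u_j · u_j)) · u_j.

Step by step this gives:
  u_1 = (3, -3, 3)
  u_2 = (-1, 0, 1)
  u_3 = (2/3, 4/3, 2/3)

Orthogonality check:
  u_2 · u_1 = 0 (should be 0)
  u_3 · u_1 = 0 (should be 0)
  u_3 · u_2 = 0 (should be 0)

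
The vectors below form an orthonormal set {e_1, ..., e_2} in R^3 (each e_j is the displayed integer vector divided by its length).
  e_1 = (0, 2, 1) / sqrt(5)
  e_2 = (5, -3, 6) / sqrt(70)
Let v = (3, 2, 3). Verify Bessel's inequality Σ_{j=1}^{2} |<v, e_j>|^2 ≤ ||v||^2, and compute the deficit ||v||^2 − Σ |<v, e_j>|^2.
Σ |<v, e_j>|^2 = 283/14; ||v||^2 = 22; deficit = 25/14

Write each e_j = u_j / sqrt(<u_j, u_j>) where u_j is the displayed integer vector. Then <v, e_j> = <v, u_j> / sqrt(<u_j, u_j>), so |<v, e_j>|^2 = <v, u_j>^2 / <u_j, u_j>.
Coefficients: <v, e_1> = 7/sqrt(5), <v, e_2> = 27/sqrt(70).
Square and sum: Σ |<v, e_j>|^2 = 283/14.
Compute ||v||^2 = v·v = 22.
Deficit = 22 − 283/14 = 25/14 ≥ 0, confirming Bessel's inequality. (The deficit equals ||v − Σ <v,e_j> e_j||^2, the squared distance from v to span{e_j}.)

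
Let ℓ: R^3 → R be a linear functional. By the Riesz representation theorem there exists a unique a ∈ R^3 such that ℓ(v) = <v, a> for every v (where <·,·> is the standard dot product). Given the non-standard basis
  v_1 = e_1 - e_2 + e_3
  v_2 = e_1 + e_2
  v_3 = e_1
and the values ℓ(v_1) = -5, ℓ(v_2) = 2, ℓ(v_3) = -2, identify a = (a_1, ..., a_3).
a = (-2, 4, 1)

Write a = (a_1, ..., a_3) in the standard basis. For each basis vector v_i, ℓ(v_i) = <v_i, a> is a linear equation in the a_j's. Collect the n equations into a matrix system V a = ℓ, where row i of V is v_i (expressed in the standard basis). Since V is invertible (lower-triangular with 1s on the diagonal, up to permutation), solve by back-substitution:
  V =
[[1, -1, 1],
 [1, 1, 0],
 [1, 0, 0]]
  V a = (-5, 2, -2)
Solving gives a = (-2, 4, 1).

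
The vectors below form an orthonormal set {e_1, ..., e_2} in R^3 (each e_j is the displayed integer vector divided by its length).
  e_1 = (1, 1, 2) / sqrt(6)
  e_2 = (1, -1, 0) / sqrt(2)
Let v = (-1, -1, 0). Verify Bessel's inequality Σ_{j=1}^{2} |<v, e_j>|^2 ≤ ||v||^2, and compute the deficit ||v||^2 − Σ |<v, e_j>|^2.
Σ |<v, e_j>|^2 = 2/3; ||v||^2 = 2; deficit = 4/3

Write each e_j = u_j / sqrt(<u_j, u_j>) where u_j is the displayed integer vector. Then <v, e_j> = <v, u_j> / sqrt(<u_j, u_j>), so |<v, e_j>|^2 = <v, u_j>^2 / <u_j, u_j>.
Coefficients: <v, e_1> = -2/sqrt(6), <v, e_2> = 0/sqrt(2).
Square and sum: Σ |<v, e_j>|^2 = 2/3.
Compute ||v||^2 = v·v = 2.
Deficit = 2 − 2/3 = 4/3 ≥ 0, confirming Bessel's inequality. (The deficit equals ||v − Σ <v,e_j> e_j||^2, the squared distance from v to span{e_j}.)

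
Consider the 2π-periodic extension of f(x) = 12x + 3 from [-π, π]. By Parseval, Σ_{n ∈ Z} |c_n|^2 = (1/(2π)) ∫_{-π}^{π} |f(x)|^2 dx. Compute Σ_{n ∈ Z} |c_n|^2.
Σ |c_n|^2 = 48π^2 + 9

Expand and integrate term by term over [-π, π]:
  ∫ (12x)^2 dx = 144·(2π^3/3); ∫ 2·12·(3)·x dx = 0 (odd integrand); ∫ 3^2 dx = 9·2π.
So (1/(2π)) ∫_{-π}^{π} (12x + 3)^2 dx = 144π^2/3 + 9 = 48π^2 + 9.
Parseval ⇒ Σ |c_n|^2 = 48π^2 + 9.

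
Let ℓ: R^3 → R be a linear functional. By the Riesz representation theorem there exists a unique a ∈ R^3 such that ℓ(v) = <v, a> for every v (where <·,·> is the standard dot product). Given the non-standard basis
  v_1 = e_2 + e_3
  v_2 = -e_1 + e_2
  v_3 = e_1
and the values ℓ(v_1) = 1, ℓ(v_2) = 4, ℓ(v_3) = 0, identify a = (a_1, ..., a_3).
a = (0, 4, -3)

Write a = (a_1, ..., a_3) in the standard basis. For each basis vector v_i, ℓ(v_i) = <v_i, a> is a linear equation in the a_j's. Collect the n equations into a matrix system V a = ℓ, where row i of V is v_i (expressed in the standard basis). Since V is invertible (lower-triangular with 1s on the diagonal, up to permutation), solve by back-substitution:
  V =
[[0, 1, 1],
 [-1, 1, 0],
 [1, 0, 0]]
  V a = (1, 4, 0)
Solving gives a = (0, 4, -3).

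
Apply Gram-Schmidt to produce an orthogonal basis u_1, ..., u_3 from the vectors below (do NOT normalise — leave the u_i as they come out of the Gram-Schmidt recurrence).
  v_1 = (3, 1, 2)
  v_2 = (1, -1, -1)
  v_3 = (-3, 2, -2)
Orthogonal basis:
  u_1 = (3, 1, 2)
  u_2 = (1, -1, -1)
  u_3 = (5/14, 25/14, -10/7)

Apply the Gram-Schmidt recurrence
  u_1 = v_1
  u_i = v_i − Σ_{j<i} ((v_i · u_j) / (u_j · u_j)) · u_j.

Step by step this gives:
  u_1 = (3, 1, 2)
  u_2 = (1, -1, -1)
  u_3 = (5/14, 25/14, -10/7)

Orthogonality check:
  u_2 · u_1 = 0 (should be 0)
  u_3 · u_1 = 0 (should be 0)
  u_3 · u_2 = 0 (should be 0)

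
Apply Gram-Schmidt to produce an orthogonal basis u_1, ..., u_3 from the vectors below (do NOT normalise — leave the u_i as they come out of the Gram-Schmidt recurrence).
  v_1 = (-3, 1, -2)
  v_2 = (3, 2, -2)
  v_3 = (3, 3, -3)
Orthogonal basis:
  u_1 = (-3, 1, -2)
  u_2 = (33/14, 31/14, -17/7)
  u_3 = (-6/229, 36/229, 27/229)

Apply the Gram-Schmidt recurrence
  u_1 = v_1
  u_i = v_i − Σ_{j<i} ((v_i · u_j) / (u_j · u_j)) · u_j.

Step by step this gives:
  u_1 = (-3, 1, -2)
  u_2 = (33/14, 31/14, -17/7)
  u_3 = (-6/229, 36/229, 27/229)

Orthogonality check:
  u_2 · u_1 = 0 (should be 0)
  u_3 · u_1 = 0 (should be 0)
  u_3 · u_2 = 0 (should be 0)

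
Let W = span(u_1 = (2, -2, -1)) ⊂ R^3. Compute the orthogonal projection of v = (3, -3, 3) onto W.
proj_W(v) = (2, -2, -1)

Set up U = [u_1 | ... | u_1] ∈ R^(3×1). The projector onto W = col(U) is P = U (U^T U)^(-1) U^T.
Compute U^T U =
  [9],
and U^T v = (9).
Solve U^T U · c = U^T v for the coefficients: c = (1). The projection is proj_W(v) = U c.
Check: (v - proj_W(v)) · u_1 = 0  (should be 0).
Result: proj_W(v) = (2, -2, -1).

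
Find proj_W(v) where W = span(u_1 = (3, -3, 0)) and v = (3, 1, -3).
proj_W(v) = (1, -1, 0)

Set up U = [u_1 | ... | u_1] ∈ R^(3×1). The projector onto W = col(U) is P = U (U^T U)^(-1) U^T.
Compute U^T U =
  [18],
and U^T v = (6).
Solve U^T U · c = U^T v for the coefficients: c = (1/3). The projection is proj_W(v) = U c.
Check: (v - proj_W(v)) · u_1 = 0  (should be 0).
Result: proj_W(v) = (1, -1, 0).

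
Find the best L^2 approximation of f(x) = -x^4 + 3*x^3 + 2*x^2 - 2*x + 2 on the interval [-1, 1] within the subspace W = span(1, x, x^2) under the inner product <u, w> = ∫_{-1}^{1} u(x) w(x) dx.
g(x) = 8*x^2/7 - x/5 + 73/35

The best approximation g ∈ W is the orthogonal projection of f onto W. Writing g = a_0 + a_1 x + a_2 x^2, the coefficients solve the normal equations G · a = b where
  G_{ij} = <φ_i, φ_j> and b_i = <f, φ_i>, with φ_0 = 1, φ_1 = x, φ_2 = x^2.
G =
  [2, 0, 2/3]
  [0, 2/3, 0]
  [2/3, 0, 2/5],
b = (74/15, -2/15, 194/105).
Solving gives a_0 = 73/35, a_1 = -1/5, a_2 = 8/7, so
  g(x) = 8*x^2/7 - x/5 + 73/35.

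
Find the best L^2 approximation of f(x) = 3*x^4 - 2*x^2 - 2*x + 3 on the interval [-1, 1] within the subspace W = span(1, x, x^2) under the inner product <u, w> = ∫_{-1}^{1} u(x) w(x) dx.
g(x) = 4*x^2/7 - 2*x + 96/35

The best approximation g ∈ W is the orthogonal projection of f onto W. Writing g = a_0 + a_1 x + a_2 x^2, the coefficients solve the normal equations G · a = b where
  G_{ij} = <φ_i, φ_j> and b_i = <f, φ_i>, with φ_0 = 1, φ_1 = x, φ_2 = x^2.
G =
  [2, 0, 2/3]
  [0, 2/3, 0]
  [2/3, 0, 2/5],
b = (88/15, -4/3, 72/35).
Solving gives a_0 = 96/35, a_1 = -2, a_2 = 4/7, so
  g(x) = 4*x^2/7 - 2*x + 96/35.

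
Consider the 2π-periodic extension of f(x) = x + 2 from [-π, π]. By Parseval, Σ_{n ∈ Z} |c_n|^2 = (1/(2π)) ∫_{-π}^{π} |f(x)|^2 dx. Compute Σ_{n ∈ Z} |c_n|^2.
Σ |c_n|^2 = π^2/3 + 4

Expand and integrate term by term over [-π, π]:
  ∫ (x)^2 dx = 1·(2π^3/3); ∫ 2·1·(2)·x dx = 0 (odd integrand); ∫ 2^2 dx = 4·2π.
So (1/(2π)) ∫_{-π}^{π} (x + 2)^2 dx = 1π^2/3 + 4 = π^2/3 + 4.
Parseval ⇒ Σ |c_n|^2 = π^2/3 + 4.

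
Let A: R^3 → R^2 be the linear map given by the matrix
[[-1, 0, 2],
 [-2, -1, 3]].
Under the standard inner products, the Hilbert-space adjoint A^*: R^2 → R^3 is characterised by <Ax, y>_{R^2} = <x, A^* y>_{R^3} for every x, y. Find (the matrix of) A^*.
A^* = A^T =
[[-1, -2],
 [0, -1],
 [2, 3]]

For real matrices with standard dot products, the defining identity <Ax, y> = <x, A^* y> gives (Ax)^T y = x^T (A^*) y, i.e. x^T A^T y = x^T (A^*) y. Since this holds for all x, y, we must have A^* = A^T. Therefore
A^* =
[[-1, -2],
 [0, -1],
 [2, 3]].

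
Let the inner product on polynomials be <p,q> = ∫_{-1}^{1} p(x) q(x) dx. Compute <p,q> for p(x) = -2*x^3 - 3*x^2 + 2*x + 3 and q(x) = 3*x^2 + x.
<p,q> = 44/15

Expand the product: p(x)·q(x) = -6*x^5 - 11*x^4 + 3*x^3 + 11*x^2 + 3*x.
∫_{-1}^{1} of each monomial x^k gives [2/(k+1) if k even, 0 if k odd]. Integrating term-by-term (or equivalently evaluating the antiderivative F(x) = -x^6 - 11*x^5/5 + 3*x^4/4 + 11*x^3/3 + 3*x^2/2 at the endpoints):
  F(1) − F(−1) = 163/60 − (-13/60) = 44/15.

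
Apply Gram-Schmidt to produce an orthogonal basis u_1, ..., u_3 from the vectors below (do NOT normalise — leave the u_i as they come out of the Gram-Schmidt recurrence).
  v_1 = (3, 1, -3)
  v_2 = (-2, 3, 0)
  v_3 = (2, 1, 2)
Orthogonal basis:
  u_1 = (3, 1, -3)
  u_2 = (-29/19, 60/19, -9/19)
  u_3 = (207/119, 138/119, 253/119)

Apply the Gram-Schmidt recurrence
  u_1 = v_1
  u_i = v_i − Σ_{j<i} ((v_i · u_j) / (u_j · u_j)) · u_j.

Step by step this gives:
  u_1 = (3, 1, -3)
  u_2 = (-29/19, 60/19, -9/19)
  u_3 = (207/119, 138/119, 253/119)

Orthogonality check:
  u_2 · u_1 = 0 (should be 0)
  u_3 · u_1 = 0 (should be 0)
  u_3 · u_2 = 0 (should be 0)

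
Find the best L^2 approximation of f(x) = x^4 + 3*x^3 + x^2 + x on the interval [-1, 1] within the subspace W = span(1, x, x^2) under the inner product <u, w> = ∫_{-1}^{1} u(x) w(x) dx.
g(x) = 13*x^2/7 + 14*x/5 - 3/35

The best approximation g ∈ W is the orthogonal projection of f onto W. Writing g = a_0 + a_1 x + a_2 x^2, the coefficients solve the normal equations G · a = b where
  G_{ij} = <φ_i, φ_j> and b_i = <f, φ_i>, with φ_0 = 1, φ_1 = x, φ_2 = x^2.
G =
  [2, 0, 2/3]
  [0, 2/3, 0]
  [2/3, 0, 2/5],
b = (16/15, 28/15, 24/35).
Solving gives a_0 = -3/35, a_1 = 14/5, a_2 = 13/7, so
  g(x) = 13*x^2/7 + 14*x/5 - 3/35.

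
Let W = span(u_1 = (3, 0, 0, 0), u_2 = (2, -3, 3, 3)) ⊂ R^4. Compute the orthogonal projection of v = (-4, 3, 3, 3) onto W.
proj_W(v) = (-4, -1, 1, 1)

Set up U = [u_1 | ... | u_2] ∈ R^(4×2). The projector onto W = col(U) is P = U (U^T U)^(-1) U^T.
Compute U^T U =
  [9, 6]
  [6, 31],
and U^T v = (-12, 1).
Solve U^T U · c = U^T v for the coefficients: c = (-14/9, 1/3). The projection is proj_W(v) = U c.
Check: (v - proj_W(v)) · u_1 = 0  (should be 0).
Check: (v - proj_W(v)) · u_2 = 0  (should be 0).
Result: proj_W(v) = (-4, -1, 1, 1).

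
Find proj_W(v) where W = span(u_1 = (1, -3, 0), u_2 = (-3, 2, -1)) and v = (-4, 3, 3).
proj_W(v) = (-146/59, 207/59, -33/59)

Set up U = [u_1 | ... | u_2] ∈ R^(3×2). The projector onto W = col(U) is P = U (U^T U)^(-1) U^T.
Compute U^T U =
  [10, -9]
  [-9, 14],
and U^T v = (-13, 15).
Solve U^T U · c = U^T v for the coefficients: c = (-47/59, 33/59). The projection is proj_W(v) = U c.
Check: (v - proj_W(v)) · u_1 = 0  (should be 0).
Check: (v - proj_W(v)) · u_2 = 0  (should be 0).
Result: proj_W(v) = (-146/59, 207/59, -33/59).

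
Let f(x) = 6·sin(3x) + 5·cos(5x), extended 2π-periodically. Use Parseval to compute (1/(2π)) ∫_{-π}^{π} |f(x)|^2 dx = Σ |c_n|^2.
Σ |c_n|^2 = 61/2

Expand |f|^2 and use orthogonality of {sin(nx), cos(mx)} on [-π, π]:
  ∫_{-π}^{π} sin(nx)^2 dx = π, ∫ cos(mx)^2 dx = π, and cross terms integrate to 0.
So ∫_{-π}^{π} f(x)^2 dx = 6^2 · π + 5^2 · π = (36 + 25)π.
Divide by 2π: (36 + 25)/2 = 61/2.
By Parseval, this equals Σ |c_n|^2.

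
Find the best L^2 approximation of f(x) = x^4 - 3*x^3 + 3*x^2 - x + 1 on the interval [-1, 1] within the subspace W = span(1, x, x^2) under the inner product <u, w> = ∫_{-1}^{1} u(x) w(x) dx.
g(x) = 27*x^2/7 - 14*x/5 + 32/35

The best approximation g ∈ W is the orthogonal projection of f onto W. Writing g = a_0 + a_1 x + a_2 x^2, the coefficients solve the normal equations G · a = b where
  G_{ij} = <φ_i, φ_j> and b_i = <f, φ_i>, with φ_0 = 1, φ_1 = x, φ_2 = x^2.
G =
  [2, 0, 2/3]
  [0, 2/3, 0]
  [2/3, 0, 2/5],
b = (22/5, -28/15, 226/105).
Solving gives a_0 = 32/35, a_1 = -14/5, a_2 = 27/7, so
  g(x) = 27*x^2/7 - 14*x/5 + 32/35.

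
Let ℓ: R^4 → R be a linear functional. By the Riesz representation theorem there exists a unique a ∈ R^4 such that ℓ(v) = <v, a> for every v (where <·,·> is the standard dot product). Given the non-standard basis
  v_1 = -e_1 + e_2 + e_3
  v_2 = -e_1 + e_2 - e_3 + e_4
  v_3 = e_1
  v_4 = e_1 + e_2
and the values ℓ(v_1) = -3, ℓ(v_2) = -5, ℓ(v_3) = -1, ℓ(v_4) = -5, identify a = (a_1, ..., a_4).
a = (-1, -4, 0, -2)

Write a = (a_1, ..., a_4) in the standard basis. For each basis vector v_i, ℓ(v_i) = <v_i, a> is a linear equation in the a_j's. Collect the n equations into a matrix system V a = ℓ, where row i of V is v_i (expressed in the standard basis). Since V is invertible (lower-triangular with 1s on the diagonal, up to permutation), solve by back-substitution:
  V =
[[-1, 1, 1, 0],
 [-1, 1, -1, 1],
 [1, 0, 0, 0],
 [1, 1, 0, 0]]
  V a = (-3, -5, -1, -5)
Solving gives a = (-1, -4, 0, -2).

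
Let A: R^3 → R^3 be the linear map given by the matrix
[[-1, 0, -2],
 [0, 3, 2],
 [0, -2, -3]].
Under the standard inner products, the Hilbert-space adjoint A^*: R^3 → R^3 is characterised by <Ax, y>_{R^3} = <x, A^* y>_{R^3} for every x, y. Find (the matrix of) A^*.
A^* = A^T =
[[-1, 0, 0],
 [0, 3, -2],
 [-2, 2, -3]]

For real matrices with standard dot products, the defining identity <Ax, y> = <x, A^* y> gives (Ax)^T y = x^T (A^*) y, i.e. x^T A^T y = x^T (A^*) y. Since this holds for all x, y, we must have A^* = A^T. Therefore
A^* =
[[-1, 0, 0],
 [0, 3, -2],
 [-2, 2, -3]].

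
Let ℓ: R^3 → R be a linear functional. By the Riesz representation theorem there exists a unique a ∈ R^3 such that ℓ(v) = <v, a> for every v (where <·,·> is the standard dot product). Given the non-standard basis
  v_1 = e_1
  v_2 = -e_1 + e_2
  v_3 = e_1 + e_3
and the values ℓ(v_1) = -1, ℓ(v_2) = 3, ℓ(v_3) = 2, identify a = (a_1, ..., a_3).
a = (-1, 2, 3)

Write a = (a_1, ..., a_3) in the standard basis. For each basis vector v_i, ℓ(v_i) = <v_i, a> is a linear equation in the a_j's. Collect the n equations into a matrix system V a = ℓ, where row i of V is v_i (expressed in the standard basis). Since V is invertible (lower-triangular with 1s on the diagonal, up to permutation), solve by back-substitution:
  V =
[[1, 0, 0],
 [-1, 1, 0],
 [1, 0, 1]]
  V a = (-1, 3, 2)
Solving gives a = (-1, 2, 3).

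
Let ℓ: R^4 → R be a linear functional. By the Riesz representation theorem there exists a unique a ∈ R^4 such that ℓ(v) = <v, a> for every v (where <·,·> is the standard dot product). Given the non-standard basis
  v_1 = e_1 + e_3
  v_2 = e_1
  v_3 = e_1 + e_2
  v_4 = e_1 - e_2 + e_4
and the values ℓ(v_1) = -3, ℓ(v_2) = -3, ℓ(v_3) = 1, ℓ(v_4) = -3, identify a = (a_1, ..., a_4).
a = (-3, 4, 0, 4)

Write a = (a_1, ..., a_4) in the standard basis. For each basis vector v_i, ℓ(v_i) = <v_i, a> is a linear equation in the a_j's. Collect the n equations into a matrix system V a = ℓ, where row i of V is v_i (expressed in the standard basis). Since V is invertible (lower-triangular with 1s on the diagonal, up to permutation), solve by back-substitution:
  V =
[[1, 0, 1, 0],
 [1, 0, 0, 0],
 [1, 1, 0, 0],
 [1, -1, 0, 1]]
  V a = (-3, -3, 1, -3)
Solving gives a = (-3, 4, 0, 4).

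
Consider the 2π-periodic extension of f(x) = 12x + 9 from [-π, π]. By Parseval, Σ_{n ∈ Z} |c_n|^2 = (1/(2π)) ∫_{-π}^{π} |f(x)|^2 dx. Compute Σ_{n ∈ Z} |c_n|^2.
Σ |c_n|^2 = 48π^2 + 81

Expand and integrate term by term over [-π, π]:
  ∫ (12x)^2 dx = 144·(2π^3/3); ∫ 2·12·(9)·x dx = 0 (odd integrand); ∫ 9^2 dx = 81·2π.
So (1/(2π)) ∫_{-π}^{π} (12x + 9)^2 dx = 144π^2/3 + 81 = 48π^2 + 81.
Parseval ⇒ Σ |c_n|^2 = 48π^2 + 81.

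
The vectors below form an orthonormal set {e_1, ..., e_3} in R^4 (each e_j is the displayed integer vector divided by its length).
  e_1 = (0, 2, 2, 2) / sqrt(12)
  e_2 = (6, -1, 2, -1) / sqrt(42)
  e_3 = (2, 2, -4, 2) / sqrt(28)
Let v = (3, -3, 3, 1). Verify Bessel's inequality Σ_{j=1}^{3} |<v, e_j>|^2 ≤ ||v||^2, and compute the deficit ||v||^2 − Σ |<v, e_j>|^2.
Σ |<v, e_j>|^2 = 20; ||v||^2 = 28; deficit = 8

Write each e_j = u_j / sqrt(<u_j, u_j>) where u_j is the displayed integer vector. Then <v, e_j> = <v, u_j> / sqrt(<u_j, u_j>), so |<v, e_j>|^2 = <v, u_j>^2 / <u_j, u_j>.
Coefficients: <v, e_1> = 2/sqrt(12), <v, e_2> = 26/sqrt(42), <v, e_3> = -10/sqrt(28).
Square and sum: Σ |<v, e_j>|^2 = 20.
Compute ||v||^2 = v·v = 28.
Deficit = 28 − 20 = 8 ≥ 0, confirming Bessel's inequality. (The deficit equals ||v − Σ <v,e_j> e_j||^2, the squared distance from v to span{e_j}.)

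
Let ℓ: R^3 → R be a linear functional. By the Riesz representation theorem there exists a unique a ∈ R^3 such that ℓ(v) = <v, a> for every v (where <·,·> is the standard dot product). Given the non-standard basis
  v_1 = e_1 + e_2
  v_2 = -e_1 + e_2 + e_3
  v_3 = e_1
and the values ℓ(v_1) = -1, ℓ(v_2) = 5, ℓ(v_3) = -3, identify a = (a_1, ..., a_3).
a = (-3, 2, 0)

Write a = (a_1, ..., a_3) in the standard basis. For each basis vector v_i, ℓ(v_i) = <v_i, a> is a linear equation in the a_j's. Collect the n equations into a matrix system V a = ℓ, where row i of V is v_i (expressed in the standard basis). Since V is invertible (lower-triangular with 1s on the diagonal, up to permutation), solve by back-substitution:
  V =
[[1, 1, 0],
 [-1, 1, 1],
 [1, 0, 0]]
  V a = (-1, 5, -3)
Solving gives a = (-3, 2, 0).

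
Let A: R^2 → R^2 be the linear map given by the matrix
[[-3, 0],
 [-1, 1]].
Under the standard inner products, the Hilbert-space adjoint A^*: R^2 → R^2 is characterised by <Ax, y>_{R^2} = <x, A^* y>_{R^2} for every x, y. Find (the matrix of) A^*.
A^* = A^T =
[[-3, -1],
 [0, 1]]

For real matrices with standard dot products, the defining identity <Ax, y> = <x, A^* y> gives (Ax)^T y = x^T (A^*) y, i.e. x^T A^T y = x^T (A^*) y. Since this holds for all x, y, we must have A^* = A^T. Therefore
A^* =
[[-3, -1],
 [0, 1]].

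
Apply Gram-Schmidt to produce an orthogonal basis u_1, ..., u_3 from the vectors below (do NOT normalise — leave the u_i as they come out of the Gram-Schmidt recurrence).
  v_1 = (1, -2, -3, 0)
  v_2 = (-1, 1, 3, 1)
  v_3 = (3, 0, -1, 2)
Orthogonal basis:
  u_1 = (1, -2, -3, 0)
  u_2 = (-1/7, -5/7, 3/7, 1)
  u_3 = (8/3, 4/3, 0, 4/3)

Apply the Gram-Schmidt recurrence
  u_1 = v_1
  u_i = v_i − Σ_{j<i} ((v_i · u_j) / (u_j · u_j)) · u_j.

Step by step this gives:
  u_1 = (1, -2, -3, 0)
  u_2 = (-1/7, -5/7, 3/7, 1)
  u_3 = (8/3, 4/3, 0, 4/3)

Orthogonality check:
  u_2 · u_1 = 0 (should be 0)
  u_3 · u_1 = 0 (should be 0)
  u_3 · u_2 = 0 (should be 0)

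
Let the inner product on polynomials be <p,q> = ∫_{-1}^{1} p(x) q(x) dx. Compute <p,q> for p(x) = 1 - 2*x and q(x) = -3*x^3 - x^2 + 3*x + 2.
<p,q> = 26/15

Expand the product: p(x)·q(x) = 6*x^4 - x^3 - 7*x^2 - x + 2.
∫_{-1}^{1} of each monomial x^k gives [2/(k+1) if k even, 0 if k odd]. Integrating term-by-term (or equivalently evaluating the antiderivative F(x) = 6*x^5/5 - x^4/4 - 7*x^3/3 - x^2/2 + 2*x at the endpoints):
  F(1) − F(−1) = 7/60 − (-97/60) = 26/15.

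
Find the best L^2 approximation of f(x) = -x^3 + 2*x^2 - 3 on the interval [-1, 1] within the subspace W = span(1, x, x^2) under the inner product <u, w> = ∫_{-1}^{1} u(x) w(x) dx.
g(x) = 2*x^2 - 3*x/5 - 3

The best approximation g ∈ W is the orthogonal projection of f onto W. Writing g = a_0 + a_1 x + a_2 x^2, the coefficients solve the normal equations G · a = b where
  G_{ij} = <φ_i, φ_j> and b_i = <f, φ_i>, with φ_0 = 1, φ_1 = x, φ_2 = x^2.
G =
  [2, 0, 2/3]
  [0, 2/3, 0]
  [2/3, 0, 2/5],
b = (-14/3, -2/5, -6/5).
Solving gives a_0 = -3, a_1 = -3/5, a_2 = 2, so
  g(x) = 2*x^2 - 3*x/5 - 3.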